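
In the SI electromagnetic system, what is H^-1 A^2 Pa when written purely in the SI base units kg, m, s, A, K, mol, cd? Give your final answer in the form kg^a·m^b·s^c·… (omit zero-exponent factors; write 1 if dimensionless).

m⁻³·A⁴

H = kg·m²·s⁻²·A⁻².
So H⁻¹ = kg⁻¹·m⁻²·s²·A².
Pa = kg·m⁻¹·s⁻².
Combining: H⁻¹·A²·Pa = (kg⁻¹·m⁻²·s²·A²) · A² · (kg·m⁻¹·s⁻²) = m⁻³·A⁴.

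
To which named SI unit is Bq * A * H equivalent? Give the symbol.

Bq = 1/s = s⁻¹ (activity is decays per second).
H = Wb/A (inductance = flux per current),
    = kg·m²·s⁻²·A⁻².
Combining: Bq·A·H = s⁻¹ · A · (kg·m²·s⁻²·A⁻²) = kg·m²·s⁻³·A⁻¹.
kg·m²·s⁻³·A⁻¹ is the base-SI form of the volt.

V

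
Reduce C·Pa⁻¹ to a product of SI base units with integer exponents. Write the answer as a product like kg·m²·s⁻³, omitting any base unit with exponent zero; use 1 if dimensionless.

kg⁻¹·m·s³·A

C = A·s = s·A (charge = current × time).
Pa = N/m² (pressure = force per area),
    = kg·m⁻¹·s⁻².
So Pa⁻¹ = kg⁻¹·m·s².
Combining: C·Pa⁻¹ = (s·A) · (kg⁻¹·m·s²) = kg⁻¹·m·s³·A.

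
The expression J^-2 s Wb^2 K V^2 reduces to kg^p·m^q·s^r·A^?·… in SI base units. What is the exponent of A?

J = N·m (work = force × distance),
    = kg·m²·s⁻².
So J⁻² = kg⁻²·m⁻⁴·s⁴.
Wb = V·s (flux: a volt is a weber per second),
    = kg·m²·s⁻²·A⁻¹.
So Wb² = kg²·m⁴·s⁻⁴·A⁻².
V = W/A (potential = power per current),
    = kg·m²·s⁻³·A⁻¹.
So V² = kg²·m⁴·s⁻⁶·A⁻².
Combining: J⁻²·s·Wb²·K·V² = (kg⁻²·m⁻⁴·s⁴) · s · (kg²·m⁴·s⁻⁴·A⁻²) · K · (kg²·m⁴·s⁻⁶·A⁻²) = kg²·m⁴·s⁻⁵·A⁻⁴·K.
The exponent of A is -4.

-4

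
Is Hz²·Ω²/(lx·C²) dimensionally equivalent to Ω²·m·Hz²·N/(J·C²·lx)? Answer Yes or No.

Left side:
  Hz = 1/s = s⁻¹ (frequency is cycles per second).
  So Hz² = s⁻².
  Ω = V/A (resistance = voltage per current),
      = kg·m²·s⁻³·A⁻².
  So Ω² = kg²·m⁴·s⁻⁶·A⁻⁴.
  lx = lm/m² (illuminance = luminous flux per area),
      = m⁻²·cd.
  So lx⁻¹ = m²·cd⁻¹.
  C = A·s = s·A (charge = current × time).
  So C⁻² = s⁻²·A⁻².
  Combining: Hz²·Ω²·lx⁻¹·C⁻² = s⁻² · (kg²·m⁴·s⁻⁶·A⁻⁴) · (m²·cd⁻¹) · (s⁻²·A⁻²) = kg²·m⁶·s⁻¹⁰·A⁻⁶·cd⁻¹.
Right side:
  Ω = kg·m²·s⁻³·A⁻².
  So Ω² = kg²·m⁴·s⁻⁶·A⁻⁴.
  J = kg·m²·s⁻².
  So J⁻¹ = kg⁻¹·m⁻²·s².
  Hz = s⁻¹.
  So Hz² = s⁻².
  N = kg·m·s⁻².
  C = s·A.
  So C⁻² = s⁻²·A⁻².
  lx = m⁻²·cd.
  So lx⁻¹ = m²·cd⁻¹.
  Combining: Ω²·m·J⁻¹·Hz²·N·C⁻²·lx⁻¹ = (kg²·m⁴·s⁻⁶·A⁻⁴) · m · (kg⁻¹·m⁻²·s²) · s⁻² · (kg·m·s⁻²) · (s⁻²·A⁻²) · (m²·cd⁻¹) = kg²·m⁶·s⁻¹⁰·A⁻⁶·cd⁻¹.
Both reduce to kg²·m⁶·s⁻¹⁰·A⁻⁶·cd⁻¹.

Yes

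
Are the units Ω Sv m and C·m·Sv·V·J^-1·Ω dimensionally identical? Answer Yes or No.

Yes

Left side:
  Ω = kg·m²·s⁻³·A⁻².
  Sv = m²·s⁻².
  Combining: Ω·Sv·m = (kg·m²·s⁻³·A⁻²) · (m²·s⁻²) · m = kg·m⁵·s⁻⁵·A⁻².
Right side:
  C = s·A.
  Sv = m²·s⁻².
  V = kg·m²·s⁻³·A⁻¹.
  J = kg·m²·s⁻².
  So J⁻¹ = kg⁻¹·m⁻²·s².
  Ω = kg·m²·s⁻³·A⁻².
  Combining: C·m·Sv·V·J⁻¹·Ω = (s·A) · m · (m²·s⁻²) · (kg·m²·s⁻³·A⁻¹) · (kg⁻¹·m⁻²·s²) · (kg·m²·s⁻³·A⁻²) = kg·m⁵·s⁻⁵·A⁻².
Both reduce to kg·m⁵·s⁻⁵·A⁻².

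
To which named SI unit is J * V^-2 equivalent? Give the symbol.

F

J = N·m (work = force × distance),
    = kg·m²·s⁻².
V = W/A (potential = power per current),
    = kg·m²·s⁻³·A⁻¹.
So V⁻² = kg⁻²·m⁻⁴·s⁶·A².
Combining: J·V⁻² = (kg·m²·s⁻²) · (kg⁻²·m⁻⁴·s⁶·A²) = kg⁻¹·m⁻²·s⁴·A².
kg⁻¹·m⁻²·s⁴·A² is the base-SI form of the farad.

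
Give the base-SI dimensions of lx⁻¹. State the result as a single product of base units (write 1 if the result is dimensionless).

m²·cd⁻¹

lx = m⁻²·cd.
So lx⁻¹ = m²·cd⁻¹.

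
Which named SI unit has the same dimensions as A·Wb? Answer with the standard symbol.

J

Wb = V·s (flux: a volt is a weber per second),
    = kg·m²·s⁻²·A⁻¹.
Combining: A·Wb = A · (kg·m²·s⁻²·A⁻¹) = kg·m²·s⁻².
kg·m²·s⁻² is the base-SI form of the joule.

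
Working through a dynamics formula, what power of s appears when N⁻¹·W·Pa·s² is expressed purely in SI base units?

-1

N = kg·m·s⁻².
So N⁻¹ = kg⁻¹·m⁻¹·s².
W = kg·m²·s⁻³.
Pa = kg·m⁻¹·s⁻².
Combining: N⁻¹·W·Pa·s² = (kg⁻¹·m⁻¹·s²) · (kg·m²·s⁻³) · (kg·m⁻¹·s⁻²) · s² = kg·s⁻¹.
The exponent of s is -1.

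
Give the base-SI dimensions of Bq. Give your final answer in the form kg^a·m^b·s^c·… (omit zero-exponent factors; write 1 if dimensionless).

s⁻¹

Bq = 1/s = s⁻¹ (activity is decays per second).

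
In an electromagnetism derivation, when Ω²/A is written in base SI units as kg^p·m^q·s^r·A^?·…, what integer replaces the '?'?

Ω = V/A (resistance = voltage per current),
    = kg·m²·s⁻³·A⁻².
So Ω² = kg²·m⁴·s⁻⁶·A⁻⁴.
Combining: A⁻¹·Ω² = A⁻¹ · (kg²·m⁴·s⁻⁶·A⁻⁴) = kg²·m⁴·s⁻⁶·A⁻⁵.
The exponent of A is -5.

-5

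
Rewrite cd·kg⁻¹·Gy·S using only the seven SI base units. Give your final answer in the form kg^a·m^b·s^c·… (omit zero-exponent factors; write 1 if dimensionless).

kg⁻²·s·A²·cd

Gy = J/kg (absorbed dose = energy per mass),
    = m²·s⁻².
S = 1/Ω (conductance is reciprocal resistance),
    = kg⁻¹·m⁻²·s³·A².
Combining: cd·kg⁻¹·Gy·S = cd · kg⁻¹ · (m²·s⁻²) · (kg⁻¹·m⁻²·s³·A²) = kg⁻²·s·A²·cd.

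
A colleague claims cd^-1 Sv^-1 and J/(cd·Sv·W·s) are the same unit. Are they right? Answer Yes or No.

Left side:
  Sv = m²·s⁻².
  So Sv⁻¹ = m⁻²·s².
  Combining: cd⁻¹·Sv⁻¹ = cd⁻¹ · (m⁻²·s²) = m⁻²·s²·cd⁻¹.
Right side:
  Sv = m²·s⁻².
  So Sv⁻¹ = m⁻²·s².
  J = kg·m²·s⁻².
  W = kg·m²·s⁻³.
  So W⁻¹ = kg⁻¹·m⁻²·s³.
  Combining: cd⁻¹·Sv⁻¹·J·W⁻¹·s⁻¹ = cd⁻¹ · (m⁻²·s²) · (kg·m²·s⁻²) · (kg⁻¹·m⁻²·s³) · s⁻¹ = m⁻²·s²·cd⁻¹.
Both reduce to m⁻²·s²·cd⁻¹.

Yes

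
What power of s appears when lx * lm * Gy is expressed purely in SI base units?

-2

lx = m⁻²·cd.
lm = cd.
Gy = m²·s⁻².
Combining: lx·lm·Gy = (m⁻²·cd) · cd · (m²·s⁻²) = s⁻²·cd².
The exponent of s is -2.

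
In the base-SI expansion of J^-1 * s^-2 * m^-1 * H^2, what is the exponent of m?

1

J = kg·m²·s⁻².
So J⁻¹ = kg⁻¹·m⁻²·s².
H = kg·m²·s⁻²·A⁻².
So H² = kg²·m⁴·s⁻⁴·A⁻⁴.
Combining: J⁻¹·s⁻²·m⁻¹·H² = (kg⁻¹·m⁻²·s²) · s⁻² · m⁻¹ · (kg²·m⁴·s⁻⁴·A⁻⁴) = kg·m·s⁻⁴·A⁻⁴.
The exponent of m is 1.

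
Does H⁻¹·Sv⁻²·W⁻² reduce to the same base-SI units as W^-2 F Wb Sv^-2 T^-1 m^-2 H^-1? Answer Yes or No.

Left side:
  H = Wb/A (inductance = flux per current),
      = kg·m²·s⁻²·A⁻².
  So H⁻¹ = kg⁻¹·m⁻²·s²·A².
  Sv = J/kg (equivalent dose = energy per mass),
      = m²·s⁻².
  So Sv⁻² = m⁻⁴·s⁴.
  W = J/s (power = energy per time),
      = kg·m²·s⁻³.
  So W⁻² = kg⁻²·m⁻⁴·s⁶.
  Combining: H⁻¹·Sv⁻²·W⁻² = (kg⁻¹·m⁻²·s²·A²) · (m⁻⁴·s⁴) · (kg⁻²·m⁻⁴·s⁶) = kg⁻³·m⁻¹⁰·s¹²·A².
Right side:
  W = J/s (power = energy per time),
      = kg·m²·s⁻³.
  So W⁻² = kg⁻²·m⁻⁴·s⁶.
  F = C/V (capacitance = charge per voltage),
      = A·s/(kg·m²·s⁻³·A⁻¹) (substituting C and V),
      = kg⁻¹·m⁻²·s⁴·A².
  Wb = V·s (flux: a volt is a weber per second),
      = kg·m²·s⁻²·A⁻¹.
  Sv = J/kg (equivalent dose = energy per mass),
      = m²·s⁻².
  So Sv⁻² = m⁻⁴·s⁴.
  T = Wb/m² (flux density = flux per area),
      = kg·s⁻²·A⁻¹.
  So T⁻¹ = kg⁻¹·s²·A.
  H = Wb/A (inductance = flux per current),
      = kg·m²·s⁻²·A⁻².
  So H⁻¹ = kg⁻¹·m⁻²·s²·A².
  Combining: W⁻²·F·Wb·Sv⁻²·T⁻¹·m⁻²·H⁻¹ = (kg⁻²·m⁻⁴·s⁶) · (kg⁻¹·m⁻²·s⁴·A²) · (kg·m²·s⁻²·A⁻¹) · (m⁻⁴·s⁴) · (kg⁻¹·s²·A) · m⁻² · (kg⁻¹·m⁻²·s²·A²) = kg⁻⁴·m⁻¹²·s¹⁶·A⁴.
Left is kg⁻³·m⁻¹⁰·s¹²·A²; right is kg⁻⁴·m⁻¹²·s¹⁶·A⁴ — different.

No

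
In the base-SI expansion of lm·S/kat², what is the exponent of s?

lm = cd.
kat = s⁻¹·mol.
So kat⁻² = s²·mol⁻².
S = kg⁻¹·m⁻²·s³·A².
Combining: lm·kat⁻²·S = cd · (s²·mol⁻²) · (kg⁻¹·m⁻²·s³·A²) = kg⁻¹·m⁻²·s⁵·A²·mol⁻²·cd.
The exponent of s is 5.

5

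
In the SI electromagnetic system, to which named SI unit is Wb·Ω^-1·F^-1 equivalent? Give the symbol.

Wb = V·s (flux: a volt is a weber per second),
    = kg·m²·s⁻²·A⁻¹.
Ω = V/A (resistance = voltage per current),
    = kg·m²·s⁻³·A⁻².
So Ω⁻¹ = kg⁻¹·m⁻²·s³·A².
F = C/V (capacitance = charge per voltage),
    = A·s/(kg·m²·s⁻³·A⁻¹) (substituting C and V),
    = kg⁻¹·m⁻²·s⁴·A².
So F⁻¹ = kg·m²·s⁻⁴·A⁻².
Combining: Wb·Ω⁻¹·F⁻¹ = (kg·m²·s⁻²·A⁻¹) · (kg⁻¹·m⁻²·s³·A²) · (kg·m²·s⁻⁴·A⁻²) = kg·m²·s⁻³·A⁻¹.
kg·m²·s⁻³·A⁻¹ is the base-SI form of the volt.

V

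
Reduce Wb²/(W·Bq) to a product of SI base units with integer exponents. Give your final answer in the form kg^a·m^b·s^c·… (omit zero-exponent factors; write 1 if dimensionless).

W = kg·m²·s⁻³.
So W⁻¹ = kg⁻¹·m⁻²·s³.
Bq = s⁻¹.
So Bq⁻¹ = s.
Wb = kg·m²·s⁻²·A⁻¹.
So Wb² = kg²·m⁴·s⁻⁴·A⁻².
Combining: W⁻¹·Bq⁻¹·Wb² = (kg⁻¹·m⁻²·s³) · s · (kg²·m⁴·s⁻⁴·A⁻²) = kg·m²·A⁻².

kg·m²·A⁻²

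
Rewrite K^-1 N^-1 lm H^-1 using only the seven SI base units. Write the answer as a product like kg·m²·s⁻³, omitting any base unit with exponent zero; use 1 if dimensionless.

N = kg·m/s² = kg·m·s⁻² (force = mass × acceleration).
So N⁻¹ = kg⁻¹·m⁻¹·s².
lm = cd·sr = cd (luminous flux; sr is dimensionless).
H = Wb/A (inductance = flux per current),
    = kg·m²·s⁻²·A⁻².
So H⁻¹ = kg⁻¹·m⁻²·s²·A².
Combining: K⁻¹·N⁻¹·lm·H⁻¹ = K⁻¹ · (kg⁻¹·m⁻¹·s²) · cd · (kg⁻¹·m⁻²·s²·A²) = kg⁻²·m⁻³·s⁴·A²·K⁻¹·cd.

kg⁻²·m⁻³·s⁴·A²·K⁻¹·cd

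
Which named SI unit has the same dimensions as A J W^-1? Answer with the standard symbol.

J = kg·m²·s⁻².
W = kg·m²·s⁻³.
So W⁻¹ = kg⁻¹·m⁻²·s³.
Combining: A·J·W⁻¹ = A · (kg·m²·s⁻²) · (kg⁻¹·m⁻²·s³) = s·A.
s·A is the base-SI form of the coulomb.

C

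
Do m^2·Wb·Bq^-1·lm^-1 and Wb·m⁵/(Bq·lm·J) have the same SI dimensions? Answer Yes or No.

Left side:
  Wb = kg·m²·s⁻²·A⁻¹.
  Bq = s⁻¹.
  So Bq⁻¹ = s.
  lm = cd.
  So lm⁻¹ = cd⁻¹.
  Combining: m²·Wb·Bq⁻¹·lm⁻¹ = m² · (kg·m²·s⁻²·A⁻¹) · s · cd⁻¹ = kg·m⁴·s⁻¹·A⁻¹·cd⁻¹.
Right side:
  Wb = kg·m²·s⁻²·A⁻¹.
  Bq = s⁻¹.
  So Bq⁻¹ = s.
  lm = cd.
  So lm⁻¹ = cd⁻¹.
  J = kg·m²·s⁻².
  So J⁻¹ = kg⁻¹·m⁻²·s².
  Combining: Wb·Bq⁻¹·lm⁻¹·m⁵·J⁻¹ = (kg·m²·s⁻²·A⁻¹) · s · cd⁻¹ · m⁵ · (kg⁻¹·m⁻²·s²) = m⁵·s·A⁻¹·cd⁻¹.
Left is kg·m⁴·s⁻¹·A⁻¹·cd⁻¹; right is m⁵·s·A⁻¹·cd⁻¹ — different.

No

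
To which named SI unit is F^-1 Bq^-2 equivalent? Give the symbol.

F = C/V (capacitance = charge per voltage),
    = A·s/(kg·m²·s⁻³·A⁻¹) (substituting C and V),
    = kg⁻¹·m⁻²·s⁴·A².
So F⁻¹ = kg·m²·s⁻⁴·A⁻².
Bq = 1/s = s⁻¹ (activity is decays per second).
So Bq⁻² = s².
Combining: F⁻¹·Bq⁻² = (kg·m²·s⁻⁴·A⁻²) · s² = kg·m²·s⁻²·A⁻².
kg·m²·s⁻²·A⁻² is the base-SI form of the henry.

H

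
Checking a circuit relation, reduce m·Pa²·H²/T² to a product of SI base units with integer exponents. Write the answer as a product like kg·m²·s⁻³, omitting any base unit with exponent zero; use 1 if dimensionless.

kg²·m³·s⁻⁴·A⁻²

Pa = kg·m⁻¹·s⁻².
So Pa² = kg²·m⁻²·s⁻⁴.
H = kg·m²·s⁻²·A⁻².
So H² = kg²·m⁴·s⁻⁴·A⁻⁴.
T = kg·s⁻²·A⁻¹.
So T⁻² = kg⁻²·s⁴·A².
Combining: m·Pa²·H²·T⁻² = m · (kg²·m⁻²·s⁻⁴) · (kg²·m⁴·s⁻⁴·A⁻⁴) · (kg⁻²·s⁴·A²) = kg²·m³·s⁻⁴·A⁻².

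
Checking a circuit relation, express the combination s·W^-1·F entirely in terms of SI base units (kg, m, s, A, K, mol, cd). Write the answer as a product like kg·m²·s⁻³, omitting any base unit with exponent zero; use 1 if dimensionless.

kg⁻²·m⁻⁴·s⁸·A²

W = kg·m²·s⁻³.
So W⁻¹ = kg⁻¹·m⁻²·s³.
F = kg⁻¹·m⁻²·s⁴·A².
Combining: s·W⁻¹·F = s · (kg⁻¹·m⁻²·s³) · (kg⁻¹·m⁻²·s⁴·A²) = kg⁻²·m⁻⁴·s⁸·A².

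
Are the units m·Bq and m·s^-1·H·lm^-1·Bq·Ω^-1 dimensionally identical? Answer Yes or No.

Left side:
  Bq = 1/s = s⁻¹ (activity is decays per second).
  Combining: m·Bq = m · s⁻¹ = m·s⁻¹.
Right side:
  H = Wb/A (inductance = flux per current),
      = kg·m²·s⁻²·A⁻².
  lm = cd·sr = cd (luminous flux; sr is dimensionless).
  So lm⁻¹ = cd⁻¹.
  Bq = 1/s = s⁻¹ (activity is decays per second).
  Ω = V/A (resistance = voltage per current),
      = kg·m²·s⁻³·A⁻².
  So Ω⁻¹ = kg⁻¹·m⁻²·s³·A².
  Combining: m·s⁻¹·H·lm⁻¹·Bq·Ω⁻¹ = m · s⁻¹ · (kg·m²·s⁻²·A⁻²) · cd⁻¹ · s⁻¹ · (kg⁻¹·m⁻²·s³·A²) = m·s⁻¹·cd⁻¹.
Left is m·s⁻¹; right is m·s⁻¹·cd⁻¹ — different.

No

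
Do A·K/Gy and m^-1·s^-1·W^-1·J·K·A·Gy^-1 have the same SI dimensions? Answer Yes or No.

Left side:
  Gy = m²·s⁻².
  So Gy⁻¹ = m⁻²·s².
  Combining: A·K·Gy⁻¹ = A · K · (m⁻²·s²) = m⁻²·s²·A·K.
Right side:
  W = J/s (power = energy per time),
      = kg·m²·s⁻³.
  So W⁻¹ = kg⁻¹·m⁻²·s³.
  J = N·m (work = force × distance),
      = kg·m²·s⁻².
  Gy = J/kg (absorbed dose = energy per mass),
      = m²·s⁻².
  So Gy⁻¹ = m⁻²·s².
  Combining: m⁻¹·s⁻¹·W⁻¹·J·K·A·Gy⁻¹ = m⁻¹ · s⁻¹ · (kg⁻¹·m⁻²·s³) · (kg·m²·s⁻²) · K · A · (m⁻²·s²) = m⁻³·s²·A·K.
Left is m⁻²·s²·A·K; right is m⁻³·s²·A·K — different.

No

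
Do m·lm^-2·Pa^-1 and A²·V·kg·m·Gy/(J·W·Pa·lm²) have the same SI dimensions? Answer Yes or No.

No

Left side:
  lm = cd·sr = cd (luminous flux; sr is dimensionless).
  So lm⁻² = cd⁻².
  Pa = N/m² (pressure = force per area),
      = kg·m⁻¹·s⁻².
  So Pa⁻¹ = kg⁻¹·m·s².
  Combining: m·lm⁻²·Pa⁻¹ = m · cd⁻² · (kg⁻¹·m·s²) = kg⁻¹·m²·s²·cd⁻².
Right side:
  J = kg·m²·s⁻².
  So J⁻¹ = kg⁻¹·m⁻²·s².
  W = kg·m²·s⁻³.
  So W⁻¹ = kg⁻¹·m⁻²·s³.
  V = kg·m²·s⁻³·A⁻¹.
  Pa = kg·m⁻¹·s⁻².
  So Pa⁻¹ = kg⁻¹·m·s².
  lm = cd.
  So lm⁻² = cd⁻².
  Gy = m²·s⁻².
  Combining: J⁻¹·A²·W⁻¹·V·Pa⁻¹·lm⁻²·kg·m·Gy = (kg⁻¹·m⁻²·s²) · A² · (kg⁻¹·m⁻²·s³) · (kg·m²·s⁻³·A⁻¹) · (kg⁻¹·m·s²) · cd⁻² · kg · m · (m²·s⁻²) = kg⁻¹·m²·s²·A·cd⁻².
Left is kg⁻¹·m²·s²·cd⁻²; right is kg⁻¹·m²·s²·A·cd⁻² — different.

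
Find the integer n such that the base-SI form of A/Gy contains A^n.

Gy = J/kg (absorbed dose = energy per mass),
    = m²·s⁻².
So Gy⁻¹ = m⁻²·s².
Combining: Gy⁻¹·A = (m⁻²·s²) · A = m⁻²·s²·A.
The exponent of A is 1.

1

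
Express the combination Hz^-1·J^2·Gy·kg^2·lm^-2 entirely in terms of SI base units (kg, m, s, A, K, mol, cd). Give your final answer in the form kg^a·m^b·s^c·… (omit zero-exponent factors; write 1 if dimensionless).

kg⁴·m⁶·s⁻⁵·cd⁻²

Hz = 1/s = s⁻¹ (frequency is cycles per second).
So Hz⁻¹ = s.
J = N·m (work = force × distance),
    = kg·m²·s⁻².
So J² = kg²·m⁴·s⁻⁴.
Gy = J/kg (absorbed dose = energy per mass),
    = m²·s⁻².
lm = cd·sr = cd (luminous flux; sr is dimensionless).
So lm⁻² = cd⁻².
Combining: Hz⁻¹·J²·Gy·kg²·lm⁻² = s · (kg²·m⁴·s⁻⁴) · (m²·s⁻²) · kg² · cd⁻² = kg⁴·m⁶·s⁻⁵·cd⁻².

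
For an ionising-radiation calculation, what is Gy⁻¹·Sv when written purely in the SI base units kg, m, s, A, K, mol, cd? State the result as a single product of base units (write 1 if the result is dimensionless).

1

Gy = J/kg (absorbed dose = energy per mass),
    = m²·s⁻².
So Gy⁻¹ = m⁻²·s².
Sv = J/kg (equivalent dose = energy per mass),
    = m²·s⁻².
Combining: Gy⁻¹·Sv = (m⁻²·s²) · (m²·s⁻²) = 1.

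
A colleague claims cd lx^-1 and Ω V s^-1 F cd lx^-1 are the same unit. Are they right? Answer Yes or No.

Left side:
  lx = lm/m² (illuminance = luminous flux per area),
      = m⁻²·cd.
  So lx⁻¹ = m²·cd⁻¹.
  Combining: cd·lx⁻¹ = cd · (m²·cd⁻¹) = m².
Right side:
  Ω = V/A (resistance = voltage per current),
      = kg·m²·s⁻³·A⁻².
  V = W/A (potential = power per current),
      = kg·m²·s⁻³·A⁻¹.
  F = C/V (capacitance = charge per voltage),
      = A·s/(kg·m²·s⁻³·A⁻¹) (substituting C and V),
      = kg⁻¹·m⁻²·s⁴·A².
  lx = lm/m² (illuminance = luminous flux per area),
      = m⁻²·cd.
  So lx⁻¹ = m²·cd⁻¹.
  Combining: Ω·V·s⁻¹·F·cd·lx⁻¹ = (kg·m²·s⁻³·A⁻²) · (kg·m²·s⁻³·A⁻¹) · s⁻¹ · (kg⁻¹·m⁻²·s⁴·A²) · cd · (m²·cd⁻¹) = kg·m⁴·s⁻³·A⁻¹.
Left is m²; right is kg·m⁴·s⁻³·A⁻¹ — different.

No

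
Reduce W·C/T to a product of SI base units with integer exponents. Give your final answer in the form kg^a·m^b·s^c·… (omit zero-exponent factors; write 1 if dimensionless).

W = kg·m²·s⁻³.
T = kg·s⁻²·A⁻¹.
So T⁻¹ = kg⁻¹·s²·A.
C = s·A.
Combining: W·T⁻¹·C = (kg·m²·s⁻³) · (kg⁻¹·s²·A) · (s·A) = m²·A².

m²·A²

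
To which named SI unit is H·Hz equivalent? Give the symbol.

H = kg·m²·s⁻²·A⁻².
Hz = s⁻¹.
Combining: H·Hz = (kg·m²·s⁻²·A⁻²) · s⁻¹ = kg·m²·s⁻³·A⁻².
kg·m²·s⁻³·A⁻² is the base-SI form of the ohm.

Ω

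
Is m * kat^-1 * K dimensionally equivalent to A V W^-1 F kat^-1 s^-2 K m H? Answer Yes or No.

Left side:
  kat = mol/s = s⁻¹·mol (catalytic activity).
  So kat⁻¹ = s·mol⁻¹.
  Combining: m·kat⁻¹·K = m · (s·mol⁻¹) · K = m·s·K·mol⁻¹.
Right side:
  V = W/A (potential = power per current),
      = kg·m²·s⁻³·A⁻¹.
  W = J/s (power = energy per time),
      = kg·m²·s⁻³.
  So W⁻¹ = kg⁻¹·m⁻²·s³.
  F = C/V (capacitance = charge per voltage),
      = A·s/(kg·m²·s⁻³·A⁻¹) (substituting C and V),
      = kg⁻¹·m⁻²·s⁴·A².
  kat = mol/s = s⁻¹·mol (catalytic activity).
  So kat⁻¹ = s·mol⁻¹.
  H = Wb/A (inductance = flux per current),
      = kg·m²·s⁻²·A⁻².
  Combining: A·V·W⁻¹·F·kat⁻¹·s⁻²·K·m·H = A · (kg·m²·s⁻³·A⁻¹) · (kg⁻¹·m⁻²·s³) · (kg⁻¹·m⁻²·s⁴·A²) · (s·mol⁻¹) · s⁻² · K · m · (kg·m²·s⁻²·A⁻²) = m·s·K·mol⁻¹.
Both reduce to m·s·K·mol⁻¹.

Yes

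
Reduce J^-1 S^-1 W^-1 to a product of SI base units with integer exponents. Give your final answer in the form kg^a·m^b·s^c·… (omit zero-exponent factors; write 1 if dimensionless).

kg⁻¹·m⁻²·s²·A⁻²

J = kg·m²·s⁻².
So J⁻¹ = kg⁻¹·m⁻²·s².
S = kg⁻¹·m⁻²·s³·A².
So S⁻¹ = kg·m²·s⁻³·A⁻².
W = kg·m²·s⁻³.
So W⁻¹ = kg⁻¹·m⁻²·s³.
Combining: J⁻¹·S⁻¹·W⁻¹ = (kg⁻¹·m⁻²·s²) · (kg·m²·s⁻³·A⁻²) · (kg⁻¹·m⁻²·s³) = kg⁻¹·m⁻²·s²·A⁻².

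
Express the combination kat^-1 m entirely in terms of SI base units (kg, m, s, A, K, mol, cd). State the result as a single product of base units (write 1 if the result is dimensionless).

m·s·mol⁻¹

kat = mol/s = s⁻¹·mol (catalytic activity).
So kat⁻¹ = s·mol⁻¹.
Combining: kat⁻¹·m = (s·mol⁻¹) · m = m·s·mol⁻¹.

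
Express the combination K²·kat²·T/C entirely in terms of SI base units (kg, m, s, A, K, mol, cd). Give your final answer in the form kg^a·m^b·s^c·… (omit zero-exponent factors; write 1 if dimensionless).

kat = s⁻¹·mol.
So kat² = s⁻²·mol².
T = kg·s⁻²·A⁻¹.
C = s·A.
So C⁻¹ = s⁻¹·A⁻¹.
Combining: K²·kat²·T·C⁻¹ = K² · (s⁻²·mol²) · (kg·s⁻²·A⁻¹) · (s⁻¹·A⁻¹) = kg·s⁻⁵·A⁻²·K²·mol².

kg·s⁻⁵·A⁻²·K²·mol²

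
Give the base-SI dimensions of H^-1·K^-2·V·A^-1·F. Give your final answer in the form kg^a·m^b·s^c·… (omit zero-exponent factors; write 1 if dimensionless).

kg⁻¹·m⁻²·s³·A²·K⁻²

H = kg·m²·s⁻²·A⁻².
So H⁻¹ = kg⁻¹·m⁻²·s²·A².
V = kg·m²·s⁻³·A⁻¹.
F = kg⁻¹·m⁻²·s⁴·A².
Combining: H⁻¹·K⁻²·V·A⁻¹·F = (kg⁻¹·m⁻²·s²·A²) · K⁻² · (kg·m²·s⁻³·A⁻¹) · A⁻¹ · (kg⁻¹·m⁻²·s⁴·A²) = kg⁻¹·m⁻²·s³·A²·K⁻².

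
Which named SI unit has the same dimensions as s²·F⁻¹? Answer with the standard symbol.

H

F = kg⁻¹·m⁻²·s⁴·A².
So F⁻¹ = kg·m²·s⁻⁴·A⁻².
Combining: s²·F⁻¹ = s² · (kg·m²·s⁻⁴·A⁻²) = kg·m²·s⁻²·A⁻².
kg·m²·s⁻²·A⁻² is the base-SI form of the henry.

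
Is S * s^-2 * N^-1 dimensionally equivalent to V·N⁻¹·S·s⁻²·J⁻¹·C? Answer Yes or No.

Yes

Left side:
  S = 1/Ω (conductance is reciprocal resistance),
      = kg⁻¹·m⁻²·s³·A².
  N = kg·m/s² = kg·m·s⁻² (force = mass × acceleration).
  So N⁻¹ = kg⁻¹·m⁻¹·s².
  Combining: S·s⁻²·N⁻¹ = (kg⁻¹·m⁻²·s³·A²) · s⁻² · (kg⁻¹·m⁻¹·s²) = kg⁻²·m⁻³·s³·A².
Right side:
  V = W/A (potential = power per current),
      = kg·m²·s⁻³·A⁻¹.
  N = kg·m/s² = kg·m·s⁻² (force = mass × acceleration).
  So N⁻¹ = kg⁻¹·m⁻¹·s².
  S = 1/Ω (conductance is reciprocal resistance),
      = kg⁻¹·m⁻²·s³·A².
  J = N·m (work = force × distance),
      = kg·m²·s⁻².
  So J⁻¹ = kg⁻¹·m⁻²·s².
  C = A·s = s·A (charge = current × time).
  Combining: V·N⁻¹·S·s⁻²·J⁻¹·C = (kg·m²·s⁻³·A⁻¹) · (kg⁻¹·m⁻¹·s²) · (kg⁻¹·m⁻²·s³·A²) · s⁻² · (kg⁻¹·m⁻²·s²) · (s·A) = kg⁻²·m⁻³·s³·A².
Both reduce to kg⁻²·m⁻³·s³·A².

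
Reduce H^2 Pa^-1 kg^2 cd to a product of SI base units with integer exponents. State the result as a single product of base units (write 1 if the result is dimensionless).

kg³·m⁵·s⁻²·A⁻⁴·cd

H = kg·m²·s⁻²·A⁻².
So H² = kg²·m⁴·s⁻⁴·A⁻⁴.
Pa = kg·m⁻¹·s⁻².
So Pa⁻¹ = kg⁻¹·m·s².
Combining: H²·Pa⁻¹·kg²·cd = (kg²·m⁴·s⁻⁴·A⁻⁴) · (kg⁻¹·m·s²) · kg² · cd = kg³·m⁵·s⁻²·A⁻⁴·cd.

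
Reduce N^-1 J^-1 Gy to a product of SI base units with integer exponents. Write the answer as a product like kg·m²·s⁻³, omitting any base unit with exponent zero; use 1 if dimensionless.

N = kg·m/s² = kg·m·s⁻² (force = mass × acceleration).
So N⁻¹ = kg⁻¹·m⁻¹·s².
J = N·m (work = force × distance),
    = kg·m²·s⁻².
So J⁻¹ = kg⁻¹·m⁻²·s².
Gy = J/kg (absorbed dose = energy per mass),
    = m²·s⁻².
Combining: N⁻¹·J⁻¹·Gy = (kg⁻¹·m⁻¹·s²) · (kg⁻¹·m⁻²·s²) · (m²·s⁻²) = kg⁻²·m⁻¹·s².

kg⁻²·m⁻¹·s²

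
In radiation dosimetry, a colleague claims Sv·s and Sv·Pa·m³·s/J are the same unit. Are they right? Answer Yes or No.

Left side:
  Sv = m²·s⁻².
  Combining: Sv·s = (m²·s⁻²) · s = m²·s⁻¹.
Right side:
  J = N·m (work = force × distance),
      = kg·m²·s⁻².
  So J⁻¹ = kg⁻¹·m⁻²·s².
  Sv = J/kg (equivalent dose = energy per mass),
      = m²·s⁻².
  Pa = N/m² (pressure = force per area),
      = kg·m⁻¹·s⁻².
  Combining: J⁻¹·Sv·Pa·m³·s = (kg⁻¹·m⁻²·s²) · (m²·s⁻²) · (kg·m⁻¹·s⁻²) · m³ · s = m²·s⁻¹.
Both reduce to m²·s⁻¹.

Yes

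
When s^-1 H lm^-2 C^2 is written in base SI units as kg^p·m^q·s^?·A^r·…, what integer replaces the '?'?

H = Wb/A (inductance = flux per current),
    = kg·m²·s⁻²·A⁻².
lm = cd·sr = cd (luminous flux; sr is dimensionless).
So lm⁻² = cd⁻².
C = A·s = s·A (charge = current × time).
So C² = s²·A².
Combining: s⁻¹·H·lm⁻²·C² = s⁻¹ · (kg·m²·s⁻²·A⁻²) · cd⁻² · (s²·A²) = kg·m²·s⁻¹·cd⁻².
The exponent of s is -1.

-1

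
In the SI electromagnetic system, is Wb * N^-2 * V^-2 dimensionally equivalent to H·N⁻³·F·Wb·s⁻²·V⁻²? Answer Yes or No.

Left side:
  Wb = kg·m²·s⁻²·A⁻¹.
  N = kg·m·s⁻².
  So N⁻² = kg⁻²·m⁻²·s⁴.
  V = kg·m²·s⁻³·A⁻¹.
  So V⁻² = kg⁻²·m⁻⁴·s⁶·A².
  Combining: Wb·N⁻²·V⁻² = (kg·m²·s⁻²·A⁻¹) · (kg⁻²·m⁻²·s⁴) · (kg⁻²·m⁻⁴·s⁶·A²) = kg⁻³·m⁻⁴·s⁸·A.
Right side:
  H = kg·m²·s⁻²·A⁻².
  N = kg·m·s⁻².
  So N⁻³ = kg⁻³·m⁻³·s⁶.
  F = kg⁻¹·m⁻²·s⁴·A².
  Wb = kg·m²·s⁻²·A⁻¹.
  V = kg·m²·s⁻³·A⁻¹.
  So V⁻² = kg⁻²·m⁻⁴·s⁶·A².
  Combining: H·N⁻³·F·Wb·s⁻²·V⁻² = (kg·m²·s⁻²·A⁻²) · (kg⁻³·m⁻³·s⁶) · (kg⁻¹·m⁻²·s⁴·A²) · (kg·m²·s⁻²·A⁻¹) · s⁻² · (kg⁻²·m⁻⁴·s⁶·A²) = kg⁻⁴·m⁻⁵·s¹⁰·A.
Left is kg⁻³·m⁻⁴·s⁸·A; right is kg⁻⁴·m⁻⁵·s¹⁰·A — different.

No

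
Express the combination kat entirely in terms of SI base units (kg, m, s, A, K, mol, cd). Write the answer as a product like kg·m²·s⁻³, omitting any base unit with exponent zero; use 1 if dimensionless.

s⁻¹·mol

kat = mol/s = s⁻¹·mol (catalytic activity).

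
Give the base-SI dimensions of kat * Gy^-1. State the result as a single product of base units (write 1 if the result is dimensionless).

m⁻²·s·mol

kat = mol/s = s⁻¹·mol (catalytic activity).
Gy = J/kg (absorbed dose = energy per mass),
    = m²·s⁻².
So Gy⁻¹ = m⁻²·s².
Combining: kat·Gy⁻¹ = (s⁻¹·mol) · (m⁻²·s²) = m⁻²·s·mol.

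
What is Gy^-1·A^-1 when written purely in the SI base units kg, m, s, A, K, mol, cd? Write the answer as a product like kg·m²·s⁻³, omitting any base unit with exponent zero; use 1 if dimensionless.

Gy = m²·s⁻².
So Gy⁻¹ = m⁻²·s².
Combining: Gy⁻¹·A⁻¹ = (m⁻²·s²) · A⁻¹ = m⁻²·s²·A⁻¹.

m⁻²·s²·A⁻¹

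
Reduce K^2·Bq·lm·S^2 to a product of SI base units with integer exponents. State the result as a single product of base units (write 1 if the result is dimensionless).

Bq = s⁻¹.
lm = cd.
S = kg⁻¹·m⁻²·s³·A².
So S² = kg⁻²·m⁻⁴·s⁶·A⁴.
Combining: K²·Bq·lm·S² = K² · s⁻¹ · cd · (kg⁻²·m⁻⁴·s⁶·A⁴) = kg⁻²·m⁻⁴·s⁵·A⁴·K²·cd.

kg⁻²·m⁻⁴·s⁵·A⁴·K²·cd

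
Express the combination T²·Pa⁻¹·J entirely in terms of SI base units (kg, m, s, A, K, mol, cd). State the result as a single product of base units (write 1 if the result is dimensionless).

T = Wb/m² (flux density = flux per area),
    = kg·s⁻²·A⁻¹.
So T² = kg²·s⁻⁴·A⁻².
Pa = N/m² (pressure = force per area),
    = kg·m⁻¹·s⁻².
So Pa⁻¹ = kg⁻¹·m·s².
J = N·m (work = force × distance),
    = kg·m²·s⁻².
Combining: T²·Pa⁻¹·J = (kg²·s⁻⁴·A⁻²) · (kg⁻¹·m·s²) · (kg·m²·s⁻²) = kg²·m³·s⁻⁴·A⁻².

kg²·m³·s⁻⁴·A⁻²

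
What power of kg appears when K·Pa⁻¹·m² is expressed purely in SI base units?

Pa = N/m² (pressure = force per area),
    = kg·m⁻¹·s⁻².
So Pa⁻¹ = kg⁻¹·m·s².
Combining: K·Pa⁻¹·m² = K · (kg⁻¹·m·s²) · m² = kg⁻¹·m³·s²·K.
The exponent of kg is -1.

-1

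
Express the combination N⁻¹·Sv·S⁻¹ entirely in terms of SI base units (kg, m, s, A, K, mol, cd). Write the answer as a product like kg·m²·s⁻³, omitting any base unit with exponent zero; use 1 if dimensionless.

N = kg·m·s⁻².
So N⁻¹ = kg⁻¹·m⁻¹·s².
Sv = m²·s⁻².
S = kg⁻¹·m⁻²·s³·A².
So S⁻¹ = kg·m²·s⁻³·A⁻².
Combining: N⁻¹·Sv·S⁻¹ = (kg⁻¹·m⁻¹·s²) · (m²·s⁻²) · (kg·m²·s⁻³·A⁻²) = m³·s⁻³·A⁻².

m³·s⁻³·A⁻²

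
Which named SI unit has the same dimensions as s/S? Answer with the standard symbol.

H

S = 1/Ω (conductance is reciprocal resistance),
    = kg⁻¹·m⁻²·s³·A².
So S⁻¹ = kg·m²·s⁻³·A⁻².
Combining: S⁻¹·s = (kg·m²·s⁻³·A⁻²) · s = kg·m²·s⁻²·A⁻².
kg·m²·s⁻²·A⁻² is the base-SI form of the henry.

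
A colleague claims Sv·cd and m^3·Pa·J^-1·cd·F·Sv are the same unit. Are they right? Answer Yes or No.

Left side:
  Sv = J/kg (equivalent dose = energy per mass),
      = m²·s⁻².
  Combining: Sv·cd = (m²·s⁻²) · cd = m²·s⁻²·cd.
Right side:
  Pa = N/m² (pressure = force per area),
      = kg·m⁻¹·s⁻².
  J = N·m (work = force × distance),
      = kg·m²·s⁻².
  So J⁻¹ = kg⁻¹·m⁻²·s².
  F = C/V (capacitance = charge per voltage),
      = A·s/(kg·m²·s⁻³·A⁻¹) (substituting C and V),
      = kg⁻¹·m⁻²·s⁴·A².
  Sv = J/kg (equivalent dose = energy per mass),
      = m²·s⁻².
  Combining: m³·Pa·J⁻¹·cd·F·Sv = m³ · (kg·m⁻¹·s⁻²) · (kg⁻¹·m⁻²·s²) · cd · (kg⁻¹·m⁻²·s⁴·A²) · (m²·s⁻²) = kg⁻¹·s²·A²·cd.
Left is m²·s⁻²·cd; right is kg⁻¹·s²·A²·cd — different.

No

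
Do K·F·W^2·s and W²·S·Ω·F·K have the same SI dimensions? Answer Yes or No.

No

Left side:
  F = C/V (capacitance = charge per voltage),
      = A·s/(kg·m²·s⁻³·A⁻¹) (substituting C and V),
      = kg⁻¹·m⁻²·s⁴·A².
  W = J/s (power = energy per time),
      = kg·m²·s⁻³.
  So W² = kg²·m⁴·s⁻⁶.
  Combining: K·F·W²·s = K · (kg⁻¹·m⁻²·s⁴·A²) · (kg²·m⁴·s⁻⁶) · s = kg·m²·s⁻¹·A²·K.
Right side:
  W = J/s (power = energy per time),
      = kg·m²·s⁻³.
  So W² = kg²·m⁴·s⁻⁶.
  S = 1/Ω (conductance is reciprocal resistance),
      = kg⁻¹·m⁻²·s³·A².
  Ω = V/A (resistance = voltage per current),
      = kg·m²·s⁻³·A⁻².
  F = C/V (capacitance = charge per voltage),
      = A·s/(kg·m²·s⁻³·A⁻¹) (substituting C and V),
      = kg⁻¹·m⁻²·s⁴·A².
  Combining: W²·S·Ω·F·K = (kg²·m⁴·s⁻⁶) · (kg⁻¹·m⁻²·s³·A²) · (kg·m²·s⁻³·A⁻²) · (kg⁻¹·m⁻²·s⁴·A²) · K = kg·m²·s⁻²·A²·K.
Left is kg·m²·s⁻¹·A²·K; right is kg·m²·s⁻²·A²·K — different.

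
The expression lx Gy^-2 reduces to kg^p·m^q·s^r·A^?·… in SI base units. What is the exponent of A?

0

lx = lm/m² (illuminance = luminous flux per area),
    = m⁻²·cd.
Gy = J/kg (absorbed dose = energy per mass),
    = m²·s⁻².
So Gy⁻² = m⁻⁴·s⁴.
Combining: lx·Gy⁻² = (m⁻²·cd) · (m⁻⁴·s⁴) = m⁻⁶·s⁴·cd.
The exponent of A is 0.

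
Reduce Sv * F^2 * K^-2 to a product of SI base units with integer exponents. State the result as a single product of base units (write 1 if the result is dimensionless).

kg⁻²·m⁻²·s⁶·A⁴·K⁻²

Sv = m²·s⁻².
F = kg⁻¹·m⁻²·s⁴·A².
So F² = kg⁻²·m⁻⁴·s⁸·A⁴.
Combining: Sv·F²·K⁻² = (m²·s⁻²) · (kg⁻²·m⁻⁴·s⁸·A⁴) · K⁻² = kg⁻²·m⁻²·s⁶·A⁴·K⁻².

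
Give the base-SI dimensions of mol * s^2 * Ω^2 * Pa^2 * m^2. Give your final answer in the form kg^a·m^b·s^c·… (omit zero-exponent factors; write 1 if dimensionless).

Ω = kg·m²·s⁻³·A⁻².
So Ω² = kg²·m⁴·s⁻⁶·A⁻⁴.
Pa = kg·m⁻¹·s⁻².
So Pa² = kg²·m⁻²·s⁻⁴.
Combining: mol·s²·Ω²·Pa²·m² = mol · s² · (kg²·m⁴·s⁻⁶·A⁻⁴) · (kg²·m⁻²·s⁻⁴) · m² = kg⁴·m⁴·s⁻⁸·A⁻⁴·mol.

kg⁴·m⁴·s⁻⁸·A⁻⁴·mol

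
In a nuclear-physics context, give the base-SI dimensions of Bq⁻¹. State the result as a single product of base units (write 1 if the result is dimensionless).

s

Bq = s⁻¹.
So Bq⁻¹ = s.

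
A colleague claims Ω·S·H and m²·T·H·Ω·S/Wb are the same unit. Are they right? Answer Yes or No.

Left side:
  Ω = V/A (resistance = voltage per current),
      = kg·m²·s⁻³·A⁻².
  S = 1/Ω (conductance is reciprocal resistance),
      = kg⁻¹·m⁻²·s³·A².
  H = Wb/A (inductance = flux per current),
      = kg·m²·s⁻²·A⁻².
  Combining: Ω·S·H = (kg·m²·s⁻³·A⁻²) · (kg⁻¹·m⁻²·s³·A²) · (kg·m²·s⁻²·A⁻²) = kg·m²·s⁻²·A⁻².
Right side:
  T = kg·s⁻²·A⁻¹.
  H = kg·m²·s⁻²·A⁻².
  Wb = kg·m²·s⁻²·A⁻¹.
  So Wb⁻¹ = kg⁻¹·m⁻²·s²·A.
  Ω = kg·m²·s⁻³·A⁻².
  S = kg⁻¹·m⁻²·s³·A².
  Combining: m²·T·H·Wb⁻¹·Ω·S = m² · (kg·s⁻²·A⁻¹) · (kg·m²·s⁻²·A⁻²) · (kg⁻¹·m⁻²·s²·A) · (kg·m²·s⁻³·A⁻²) · (kg⁻¹·m⁻²·s³·A²) = kg·m²·s⁻²·A⁻².
Both reduce to kg·m²·s⁻²·A⁻².

Yes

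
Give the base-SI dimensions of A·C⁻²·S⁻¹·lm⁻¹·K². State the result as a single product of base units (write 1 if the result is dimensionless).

kg·m²·s⁻⁵·A⁻³·K²·cd⁻¹

C = s·A.
So C⁻² = s⁻²·A⁻².
S = kg⁻¹·m⁻²·s³·A².
So S⁻¹ = kg·m²·s⁻³·A⁻².
lm = cd.
So lm⁻¹ = cd⁻¹.
Combining: A·C⁻²·S⁻¹·lm⁻¹·K² = A · (s⁻²·A⁻²) · (kg·m²·s⁻³·A⁻²) · cd⁻¹ · K² = kg·m²·s⁻⁵·A⁻³·K²·cd⁻¹.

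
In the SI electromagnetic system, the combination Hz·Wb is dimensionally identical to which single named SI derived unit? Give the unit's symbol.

Hz = 1/s = s⁻¹ (frequency is cycles per second).
Wb = V·s (flux: a volt is a weber per second),
    = kg·m²·s⁻²·A⁻¹.
Combining: Hz·Wb = s⁻¹ · (kg·m²·s⁻²·A⁻¹) = kg·m²·s⁻³·A⁻¹.
kg·m²·s⁻³·A⁻¹ is the base-SI form of the volt.

V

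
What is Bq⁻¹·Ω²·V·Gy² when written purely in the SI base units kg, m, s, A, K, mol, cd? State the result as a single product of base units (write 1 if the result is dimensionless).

kg³·m¹⁰·s⁻¹²·A⁻⁵

Bq = s⁻¹.
So Bq⁻¹ = s.
Ω = kg·m²·s⁻³·A⁻².
So Ω² = kg²·m⁴·s⁻⁶·A⁻⁴.
V = kg·m²·s⁻³·A⁻¹.
Gy = m²·s⁻².
So Gy² = m⁴·s⁻⁴.
Combining: Bq⁻¹·Ω²·V·Gy² = s · (kg²·m⁴·s⁻⁶·A⁻⁴) · (kg·m²·s⁻³·A⁻¹) · (m⁴·s⁻⁴) = kg³·m¹⁰·s⁻¹²·A⁻⁵.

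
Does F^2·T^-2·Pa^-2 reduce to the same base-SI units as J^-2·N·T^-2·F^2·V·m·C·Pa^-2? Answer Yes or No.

Left side:
  F = C/V (capacitance = charge per voltage),
      = A·s/(kg·m²·s⁻³·A⁻¹) (substituting C and V),
      = kg⁻¹·m⁻²·s⁴·A².
  So F² = kg⁻²·m⁻⁴·s⁸·A⁴.
  T = Wb/m² (flux density = flux per area),
      = kg·s⁻²·A⁻¹.
  So T⁻² = kg⁻²·s⁴·A².
  Pa = N/m² (pressure = force per area),
      = kg·m⁻¹·s⁻².
  So Pa⁻² = kg⁻²·m²·s⁴.
  Combining: F²·T⁻²·Pa⁻² = (kg⁻²·m⁻⁴·s⁸·A⁴) · (kg⁻²·s⁴·A²) · (kg⁻²·m²·s⁴) = kg⁻⁶·m⁻²·s¹⁶·A⁶.
Right side:
  J = kg·m²·s⁻².
  So J⁻² = kg⁻²·m⁻⁴·s⁴.
  N = kg·m·s⁻².
  T = kg·s⁻²·A⁻¹.
  So T⁻² = kg⁻²·s⁴·A².
  F = kg⁻¹·m⁻²·s⁴·A².
  So F² = kg⁻²·m⁻⁴·s⁸·A⁴.
  V = kg·m²·s⁻³·A⁻¹.
  C = s·A.
  Pa = kg·m⁻¹·s⁻².
  So Pa⁻² = kg⁻²·m²·s⁴.
  Combining: J⁻²·N·T⁻²·F²·V·m·C·Pa⁻² = (kg⁻²·m⁻⁴·s⁴) · (kg·m·s⁻²) · (kg⁻²·s⁴·A²) · (kg⁻²·m⁻⁴·s⁸·A⁴) · (kg·m²·s⁻³·A⁻¹) · m · (s·A) · (kg⁻²·m²·s⁴) = kg⁻⁶·m⁻²·s¹⁶·A⁶.
Both reduce to kg⁻⁶·m⁻²·s¹⁶·A⁶.

Yes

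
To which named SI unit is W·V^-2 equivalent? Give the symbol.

S

W = J/s (power = energy per time),
    = kg·m²·s⁻³.
V = W/A (potential = power per current),
    = kg·m²·s⁻³·A⁻¹.
So V⁻² = kg⁻²·m⁻⁴·s⁶·A².
Combining: W·V⁻² = (kg·m²·s⁻³) · (kg⁻²·m⁻⁴·s⁶·A²) = kg⁻¹·m⁻²·s³·A².
kg⁻¹·m⁻²·s³·A² is the base-SI form of the siemens.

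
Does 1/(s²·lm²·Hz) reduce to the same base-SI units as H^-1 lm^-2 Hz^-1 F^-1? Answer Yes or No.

Yes

Left side:
  lm = cd·sr = cd (luminous flux; sr is dimensionless).
  So lm⁻² = cd⁻².
  Hz = 1/s = s⁻¹ (frequency is cycles per second).
  So Hz⁻¹ = s.
  Combining: s⁻²·lm⁻²·Hz⁻¹ = s⁻² · cd⁻² · s = s⁻¹·cd⁻².
Right side:
  H = kg·m²·s⁻²·A⁻².
  So H⁻¹ = kg⁻¹·m⁻²·s²·A².
  lm = cd.
  So lm⁻² = cd⁻².
  Hz = s⁻¹.
  So Hz⁻¹ = s.
  F = kg⁻¹·m⁻²·s⁴·A².
  So F⁻¹ = kg·m²·s⁻⁴·A⁻².
  Combining: H⁻¹·lm⁻²·Hz⁻¹·F⁻¹ = (kg⁻¹·m⁻²·s²·A²) · cd⁻² · s · (kg·m²·s⁻⁴·A⁻²) = s⁻¹·cd⁻².
Both reduce to s⁻¹·cd⁻².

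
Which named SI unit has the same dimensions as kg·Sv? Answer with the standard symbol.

Sv = J/kg (equivalent dose = energy per mass),
    = m²·s⁻².
Combining: kg·Sv = kg · (m²·s⁻²) = kg·m²·s⁻².
kg·m²·s⁻² is the base-SI form of the joule.

J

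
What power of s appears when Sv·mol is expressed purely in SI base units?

Sv = J/kg (equivalent dose = energy per mass),
    = m²·s⁻².
Combining: Sv·mol = (m²·s⁻²) · mol = m²·s⁻²·mol.
The exponent of s is -2.

-2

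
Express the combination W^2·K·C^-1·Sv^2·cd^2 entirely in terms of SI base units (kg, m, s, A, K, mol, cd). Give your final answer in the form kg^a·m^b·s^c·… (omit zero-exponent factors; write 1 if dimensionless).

W = kg·m²·s⁻³.
So W² = kg²·m⁴·s⁻⁶.
C = s·A.
So C⁻¹ = s⁻¹·A⁻¹.
Sv = m²·s⁻².
So Sv² = m⁴·s⁻⁴.
Combining: W²·K·C⁻¹·Sv²·cd² = (kg²·m⁴·s⁻⁶) · K · (s⁻¹·A⁻¹) · (m⁴·s⁻⁴) · cd² = kg²·m⁸·s⁻¹¹·A⁻¹·K·cd².

kg²·m⁸·s⁻¹¹·A⁻¹·K·cd²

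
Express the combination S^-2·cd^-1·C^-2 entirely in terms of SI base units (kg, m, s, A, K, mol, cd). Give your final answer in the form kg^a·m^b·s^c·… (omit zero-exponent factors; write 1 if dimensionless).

S = kg⁻¹·m⁻²·s³·A².
So S⁻² = kg²·m⁴·s⁻⁶·A⁻⁴.
C = s·A.
So C⁻² = s⁻²·A⁻².
Combining: S⁻²·cd⁻¹·C⁻² = (kg²·m⁴·s⁻⁶·A⁻⁴) · cd⁻¹ · (s⁻²·A⁻²) = kg²·m⁴·s⁻⁸·A⁻⁶·cd⁻¹.

kg²·m⁴·s⁻⁸·A⁻⁶·cd⁻¹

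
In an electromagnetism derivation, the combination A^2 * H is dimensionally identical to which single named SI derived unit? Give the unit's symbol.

J

H = Wb/A (inductance = flux per current),
    = kg·m²·s⁻²·A⁻².
Combining: A²·H = A² · (kg·m²·s⁻²·A⁻²) = kg·m²·s⁻².
kg·m²·s⁻² is the base-SI form of the joule.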